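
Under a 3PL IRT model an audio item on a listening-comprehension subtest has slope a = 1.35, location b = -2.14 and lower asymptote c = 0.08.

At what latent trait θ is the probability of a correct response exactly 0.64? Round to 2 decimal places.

P(θ) = c + (1 − c) · 1 / (1 + exp(−a(θ − b)))
Remove guessing floor: (0.64 − 0.08)/(1 − 0.08) = 0.6087
logit = ln(0.6087/0.3913) = 0.4418
θ = b + logit/(a) = -2.14 + 0.4418/1.3500 = -1.8127

-1.81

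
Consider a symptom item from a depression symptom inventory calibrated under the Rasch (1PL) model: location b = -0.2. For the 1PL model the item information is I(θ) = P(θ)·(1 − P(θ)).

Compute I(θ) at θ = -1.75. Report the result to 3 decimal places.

0.144

P = 1/(1+e^{1.5500}) = 0.1751
P(1−P) = 0.1751 × 0.8249 = 0.1444
I = P(1−P) = 0.14443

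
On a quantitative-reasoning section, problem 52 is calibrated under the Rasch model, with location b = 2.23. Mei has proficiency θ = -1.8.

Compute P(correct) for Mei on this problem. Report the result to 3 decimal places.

0.017

P(θ) = 1 / (1 + exp(−(θ − b)))
Exponent: (-1.8 − 2.23) = -4.0300
1/(1 + e^{4.0300}) = 0.0175
P = 0.0175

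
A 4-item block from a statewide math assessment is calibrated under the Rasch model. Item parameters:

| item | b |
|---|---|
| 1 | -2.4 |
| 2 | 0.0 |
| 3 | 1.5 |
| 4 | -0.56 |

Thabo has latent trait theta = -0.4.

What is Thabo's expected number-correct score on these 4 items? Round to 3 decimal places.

P(theta) = 1 / (1 + exp(−(theta − b)))
P_1 = 1/(1+e^{-2.0000}) = 0.8808
P_2 = 1/(1+e^{0.4000}) = 0.4013
P_3 = 1/(1+e^{1.9000}) = 0.1301
P_4 = 1/(1+e^{-0.1600}) = 0.5399
E[score] = 0.8808 + 0.4013 + 0.1301 + 0.5399 = 1.9521

1.952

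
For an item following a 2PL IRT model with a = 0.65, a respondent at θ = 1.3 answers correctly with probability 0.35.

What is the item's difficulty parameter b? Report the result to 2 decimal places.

2.25

P(θ) = 1 / (1 + exp(−a(θ − b)))
logit(0.35) = ln(0.35/0.65) = -0.6190
b = θ − logit/(a) = 1.3 − (-0.6190)/0.6500 = 2.2524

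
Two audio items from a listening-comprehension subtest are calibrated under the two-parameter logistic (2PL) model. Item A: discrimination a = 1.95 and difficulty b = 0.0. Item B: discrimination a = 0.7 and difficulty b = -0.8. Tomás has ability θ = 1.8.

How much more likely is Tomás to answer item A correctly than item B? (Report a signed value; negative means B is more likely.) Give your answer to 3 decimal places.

0.110

P(θ) = 1 / (1 + exp(−a(θ − b)))
P_A = 0.9710
P_B = 0.8606
P_A − P_B = 0.1104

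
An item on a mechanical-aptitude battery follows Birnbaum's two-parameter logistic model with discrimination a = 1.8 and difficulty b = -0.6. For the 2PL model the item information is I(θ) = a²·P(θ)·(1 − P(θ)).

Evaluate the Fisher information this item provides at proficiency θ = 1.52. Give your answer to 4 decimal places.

P = 1/(1+e^{-3.8160}) = 0.9785
P(1−P) = 0.9785 × 0.0215 = 0.0211
I = a² × P(1−P) = 1.8² × 0.0211 = 0.06829

0.0683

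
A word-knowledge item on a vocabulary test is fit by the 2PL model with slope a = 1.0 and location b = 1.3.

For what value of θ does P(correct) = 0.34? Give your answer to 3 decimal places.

P(θ) = 1 / (1 + exp(−a(θ − b)))
logit = ln(0.3400/0.6600) = -0.6633
θ = b + logit/(a) = 1.3 + (-0.6633)/1.0000 = 0.6367

0.637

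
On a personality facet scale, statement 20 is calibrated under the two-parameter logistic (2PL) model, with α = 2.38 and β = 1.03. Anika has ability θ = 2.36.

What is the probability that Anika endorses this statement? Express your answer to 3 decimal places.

0.960

P(θ) = 1 / (1 + exp(−α(θ − β)))
Exponent: 2.38 × (2.36 − 1.03) = 3.1654
1/(1 + e^{-3.1654}) = 0.9595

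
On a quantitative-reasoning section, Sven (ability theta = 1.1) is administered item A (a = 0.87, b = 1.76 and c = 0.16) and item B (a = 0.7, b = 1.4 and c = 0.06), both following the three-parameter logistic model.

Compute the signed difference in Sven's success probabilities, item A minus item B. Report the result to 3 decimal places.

-0.018

P(theta) = c + (1 − c) · 1 / (1 + exp(−a(theta − b)))
P_A = 0.4626
P_B = 0.4808
P_A − P_B = -0.0182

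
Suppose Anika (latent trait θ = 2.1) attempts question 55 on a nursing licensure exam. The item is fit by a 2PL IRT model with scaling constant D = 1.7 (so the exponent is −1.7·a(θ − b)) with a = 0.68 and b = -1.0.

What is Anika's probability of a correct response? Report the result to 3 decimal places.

0.973

P(θ) = 1 / (1 + exp(−D·a(θ − b)))
Exponent: 1.7 × 0.68 × (2.1 − (-1.0)) = 3.5836
1/(1 + e^{-3.5836}) = 0.9730
P = 0.9730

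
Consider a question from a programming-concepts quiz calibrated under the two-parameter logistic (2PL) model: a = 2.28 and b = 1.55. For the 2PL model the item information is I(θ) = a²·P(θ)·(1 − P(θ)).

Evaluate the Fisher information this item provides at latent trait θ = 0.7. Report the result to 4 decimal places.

0.5720

P = 1/(1+e^{1.9380}) = 0.1259
P(1−P) = 0.1259 × 0.8741 = 0.1100
I = a² × P(1−P) = 2.28² × 0.1100 = 0.57195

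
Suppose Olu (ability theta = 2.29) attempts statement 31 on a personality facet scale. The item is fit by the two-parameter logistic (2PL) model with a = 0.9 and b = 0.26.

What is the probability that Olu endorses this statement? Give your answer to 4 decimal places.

0.8614

P(theta) = 1 / (1 + exp(−a(theta − b)))
Exponent: 0.9 × (2.29 − 0.26) = 1.8270
1/(1 + e^{-1.8270}) = 0.8614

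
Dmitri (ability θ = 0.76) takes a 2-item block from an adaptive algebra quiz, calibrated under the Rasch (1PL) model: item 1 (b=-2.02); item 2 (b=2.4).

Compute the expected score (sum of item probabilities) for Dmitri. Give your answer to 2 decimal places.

P(θ) = 1 / (1 + exp(−(θ − b)))
P_1 = 1/(1+e^{-2.7800}) = 0.9416
P_2 = 1/(1+e^{1.6400}) = 0.1625
E[score] = 0.9416 + 0.1625 = 1.1041

1.10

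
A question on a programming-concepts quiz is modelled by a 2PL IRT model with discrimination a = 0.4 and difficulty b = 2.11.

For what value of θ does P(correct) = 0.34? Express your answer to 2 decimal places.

0.45

P(θ) = 1 / (1 + exp(−a(θ − b)))
logit = ln(0.3400/0.6600) = -0.6633
θ = b + logit/(a) = 2.11 + (-0.6633)/0.4000 = 0.4518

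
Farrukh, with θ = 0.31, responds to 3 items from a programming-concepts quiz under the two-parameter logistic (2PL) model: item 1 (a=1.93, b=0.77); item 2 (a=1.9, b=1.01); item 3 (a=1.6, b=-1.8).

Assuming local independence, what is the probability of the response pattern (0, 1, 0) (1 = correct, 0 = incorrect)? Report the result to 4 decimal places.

P(θ) = 1 / (1 + exp(−a(θ − b)))
P_1 = 1/(1+e^{0.8878}) = 0.2916
P_2 = 1/(1+e^{1.3300}) = 0.2092
P_3 = 1/(1+e^{-3.3760}) = 0.9669
L = (1−P_1) × P_2 × (1−P_3) = 0.7084 × 0.2092 × 0.0331 = 0.00490

0.0049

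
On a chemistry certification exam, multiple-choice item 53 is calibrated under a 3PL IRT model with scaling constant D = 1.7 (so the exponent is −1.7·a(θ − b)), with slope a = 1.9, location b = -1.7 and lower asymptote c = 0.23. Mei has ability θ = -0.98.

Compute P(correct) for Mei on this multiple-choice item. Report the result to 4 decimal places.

P(θ) = c + (1 − c) · 1 / (1 + exp(−D·a(θ − b)))
Exponent: 1.7 × 1.9 × (-0.98 − (-1.7)) = 2.3256
1/(1 + e^{-2.3256}) = 0.9110
P = 0.23 + 0.77 × 0.9110 = 0.9315

0.9315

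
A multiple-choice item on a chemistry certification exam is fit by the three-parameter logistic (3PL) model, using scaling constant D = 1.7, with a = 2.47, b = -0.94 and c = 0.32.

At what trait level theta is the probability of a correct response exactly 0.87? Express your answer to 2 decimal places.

P(theta) = c + (1 − c) · 1 / (1 + exp(−D·a(theta − b)))
Remove guessing floor: (0.87 − 0.32)/(1 − 0.32) = 0.8088
logit = ln(0.8088/0.1912) = 1.4424
theta = b + logit/(1.7·a) = -0.94 + 1.4424/4.1990 = -0.5965

-0.60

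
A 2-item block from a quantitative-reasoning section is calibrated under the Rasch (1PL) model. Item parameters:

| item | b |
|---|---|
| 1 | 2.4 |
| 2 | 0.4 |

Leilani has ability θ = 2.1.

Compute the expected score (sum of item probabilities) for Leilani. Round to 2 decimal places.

1.27

P(θ) = 1 / (1 + exp(−(θ − b)))
P_1 = 1/(1+e^{0.3000}) = 0.4256
P_2 = 1/(1+e^{-1.7000}) = 0.8455
E[score] = 0.4256 + 0.8455 = 1.2711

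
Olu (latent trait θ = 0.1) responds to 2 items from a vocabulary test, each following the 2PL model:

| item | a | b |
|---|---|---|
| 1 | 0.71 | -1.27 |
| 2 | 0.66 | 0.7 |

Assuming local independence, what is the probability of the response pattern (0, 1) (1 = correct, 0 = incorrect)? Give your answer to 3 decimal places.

P(θ) = 1 / (1 + exp(−a(θ − b)))
P_1 = 1/(1+e^{-0.9727}) = 0.7257
P_2 = 1/(1+e^{0.3960}) = 0.4023
L = (1−P_1) × P_2 = 0.2743 × 0.4023 = 0.11036

0.110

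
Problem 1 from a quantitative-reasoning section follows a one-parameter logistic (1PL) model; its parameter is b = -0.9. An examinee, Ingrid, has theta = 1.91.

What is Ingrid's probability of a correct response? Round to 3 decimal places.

P(theta) = 1 / (1 + exp(−(theta − b)))
Exponent: (1.91 − (-0.9)) = 2.8100
1/(1 + e^{-2.8100}) = 0.9432
P = 0.9432

0.943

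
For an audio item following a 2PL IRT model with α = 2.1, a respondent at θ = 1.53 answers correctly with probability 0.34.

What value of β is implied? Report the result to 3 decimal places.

P(θ) = 1 / (1 + exp(−α(θ − β)))
logit(0.34) = ln(0.34/0.66) = -0.6633
β = θ − logit/(α) = 1.53 − (-0.6633)/2.1000 = 1.8459

1.846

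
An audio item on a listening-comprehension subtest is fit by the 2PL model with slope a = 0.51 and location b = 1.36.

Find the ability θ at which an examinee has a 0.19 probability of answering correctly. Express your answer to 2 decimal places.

-1.48

P(θ) = 1 / (1 + exp(−a(θ − b)))
logit = ln(0.1900/0.8100) = -1.4500
θ = b + logit/(a) = 1.36 + (-1.4500)/0.5100 = -1.4832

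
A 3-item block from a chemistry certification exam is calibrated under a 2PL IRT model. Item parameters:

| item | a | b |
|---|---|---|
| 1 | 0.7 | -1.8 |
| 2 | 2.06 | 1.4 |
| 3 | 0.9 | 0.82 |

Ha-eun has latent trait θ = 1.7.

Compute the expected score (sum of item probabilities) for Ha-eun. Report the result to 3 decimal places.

2.259

P(θ) = 1 / (1 + exp(−a(θ − b)))
P_1 = 1/(1+e^{-2.4500}) = 0.9206
P_2 = 1/(1+e^{-0.6180}) = 0.6498
P_3 = 1/(1+e^{-0.7920}) = 0.6883
E[score] = 0.9206 + 0.6498 + 0.6883 = 2.2586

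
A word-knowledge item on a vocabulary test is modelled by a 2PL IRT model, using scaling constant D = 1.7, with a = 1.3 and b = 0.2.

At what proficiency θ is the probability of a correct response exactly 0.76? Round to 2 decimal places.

P(θ) = 1 / (1 + exp(−D·a(θ − b)))
logit = ln(0.7600/0.2400) = 1.1527
θ = b + logit/(1.7·a) = 0.2 + 1.1527/2.2100 = 0.7216

0.72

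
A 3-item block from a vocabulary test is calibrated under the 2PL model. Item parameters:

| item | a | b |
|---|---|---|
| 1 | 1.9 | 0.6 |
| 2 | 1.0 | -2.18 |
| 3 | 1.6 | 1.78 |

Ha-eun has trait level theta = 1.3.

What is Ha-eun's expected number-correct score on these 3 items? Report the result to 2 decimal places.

P(theta) = 1 / (1 + exp(−a(theta − b)))
P_1 = 1/(1+e^{-1.3300}) = 0.7908
P_2 = 1/(1+e^{-3.4800}) = 0.9701
P_3 = 1/(1+e^{0.7680}) = 0.3169
E[score] = 0.7908 + 0.9701 + 0.3169 = 2.0779

2.08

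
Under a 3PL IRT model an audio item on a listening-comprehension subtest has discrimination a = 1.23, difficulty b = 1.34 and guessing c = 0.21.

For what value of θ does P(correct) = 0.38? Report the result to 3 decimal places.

0.288

P(θ) = c + (1 − c) · 1 / (1 + exp(−a(θ − b)))
Remove guessing floor: (0.38 − 0.21)/(1 − 0.21) = 0.2152
logit = ln(0.2152/0.7848) = -1.2939
θ = b + logit/(a) = 1.34 + (-1.2939)/1.2300 = 0.2880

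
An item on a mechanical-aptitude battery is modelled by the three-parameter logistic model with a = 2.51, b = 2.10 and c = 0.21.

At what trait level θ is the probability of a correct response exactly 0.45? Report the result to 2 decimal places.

P(θ) = c + (1 − c) · 1 / (1 + exp(−a(θ − b)))
Remove guessing floor: (0.45 − 0.21)/(1 − 0.21) = 0.3038
logit = ln(0.3038/0.6962) = -0.8293
θ = b + logit/(a) = 2.10 + (-0.8293)/2.5100 = 1.7696

1.77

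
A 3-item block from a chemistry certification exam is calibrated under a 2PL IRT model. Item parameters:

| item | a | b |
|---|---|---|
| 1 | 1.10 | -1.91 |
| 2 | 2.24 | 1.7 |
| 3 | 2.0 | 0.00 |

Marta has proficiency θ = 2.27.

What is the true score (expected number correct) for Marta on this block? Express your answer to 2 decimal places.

2.76

P(θ) = 1 / (1 + exp(−a(θ − b)))
P_1 = 1/(1+e^{-4.5980}) = 0.9900
P_2 = 1/(1+e^{-1.2768}) = 0.7819
P_3 = 1/(1+e^{-4.5400}) = 0.9894
E[score] = 0.9900 + 0.7819 + 0.9894 = 2.7614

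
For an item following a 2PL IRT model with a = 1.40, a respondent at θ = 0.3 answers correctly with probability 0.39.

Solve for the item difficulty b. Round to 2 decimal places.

0.62

P(θ) = 1 / (1 + exp(−a(θ − b)))
logit(0.39) = ln(0.39/0.61) = -0.4473
b = θ − logit/(a) = 0.3 − (-0.4473)/1.4000 = 0.6195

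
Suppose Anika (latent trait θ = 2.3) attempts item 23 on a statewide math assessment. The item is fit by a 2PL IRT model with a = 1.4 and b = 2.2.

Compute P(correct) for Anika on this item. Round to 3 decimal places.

P(θ) = 1 / (1 + exp(−a(θ − b)))
Exponent: 1.4 × (2.3 − 2.2) = 0.1400
1/(1 + e^{-0.1400}) = 0.5349

0.535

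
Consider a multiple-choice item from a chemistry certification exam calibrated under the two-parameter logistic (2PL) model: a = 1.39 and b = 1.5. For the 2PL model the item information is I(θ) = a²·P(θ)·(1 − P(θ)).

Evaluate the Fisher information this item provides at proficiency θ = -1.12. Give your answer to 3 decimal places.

0.048

P = 1/(1+e^{3.6418}) = 0.0255
P(1−P) = 0.0255 × 0.9745 = 0.0249
I = a² × P(1−P) = 1.39² × 0.0249 = 0.04808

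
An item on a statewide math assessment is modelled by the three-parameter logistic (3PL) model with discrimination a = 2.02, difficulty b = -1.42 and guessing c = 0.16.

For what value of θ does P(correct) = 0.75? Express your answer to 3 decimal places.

-0.995

P(θ) = c + (1 − c) · 1 / (1 + exp(−a(θ − b)))
Remove guessing floor: (0.75 − 0.16)/(1 − 0.16) = 0.7024
logit = ln(0.7024/0.2976) = 0.8587
θ = b + logit/(a) = -1.42 + 0.8587/2.0200 = -0.9949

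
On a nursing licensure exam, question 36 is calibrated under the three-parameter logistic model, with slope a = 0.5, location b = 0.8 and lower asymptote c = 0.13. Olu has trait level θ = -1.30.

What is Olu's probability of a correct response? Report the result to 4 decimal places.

P(θ) = c + (1 − c) · 1 / (1 + exp(−a(θ − b)))
Exponent: 0.5 × (-1.30 − 0.8) = -1.0500
1/(1 + e^{1.0500}) = 0.2592
P = 0.13 + 0.87 × 0.2592 = 0.3555

0.3555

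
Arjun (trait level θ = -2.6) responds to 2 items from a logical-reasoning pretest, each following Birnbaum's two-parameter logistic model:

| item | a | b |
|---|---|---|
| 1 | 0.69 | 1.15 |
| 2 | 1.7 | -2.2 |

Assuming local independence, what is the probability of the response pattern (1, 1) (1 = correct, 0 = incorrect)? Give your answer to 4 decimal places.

0.0235

P(θ) = 1 / (1 + exp(−a(θ − b)))
P_1 = 1/(1+e^{2.5875}) = 0.0699
P_2 = 1/(1+e^{0.6800}) = 0.3363
L = P_1 × P_2 = 0.0699 × 0.3363 = 0.02352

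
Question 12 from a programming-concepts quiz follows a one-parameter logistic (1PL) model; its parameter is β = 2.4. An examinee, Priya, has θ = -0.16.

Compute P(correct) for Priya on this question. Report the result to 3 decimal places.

P(θ) = 1 / (1 + exp(−(θ − β)))
Exponent: (-0.16 − 2.4) = -2.5600
1/(1 + e^{2.5600}) = 0.0718
P = 0.0718

0.072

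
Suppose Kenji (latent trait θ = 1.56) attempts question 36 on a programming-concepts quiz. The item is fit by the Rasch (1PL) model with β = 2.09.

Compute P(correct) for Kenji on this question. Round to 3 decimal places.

0.371

P(θ) = 1 / (1 + exp(−(θ − β)))
Exponent: (1.56 − 2.09) = -0.5300
1/(1 + e^{0.5300}) = 0.3705
P = 0.3705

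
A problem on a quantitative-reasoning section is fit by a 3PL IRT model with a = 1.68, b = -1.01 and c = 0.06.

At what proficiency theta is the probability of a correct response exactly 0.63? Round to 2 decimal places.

P(theta) = c + (1 − c) · 1 / (1 + exp(−a(theta − b)))
Remove guessing floor: (0.63 − 0.06)/(1 − 0.06) = 0.6064
logit = ln(0.6064/0.3936) = 0.4321
theta = b + logit/(a) = -1.01 + 0.4321/1.6800 = -0.7528

-0.75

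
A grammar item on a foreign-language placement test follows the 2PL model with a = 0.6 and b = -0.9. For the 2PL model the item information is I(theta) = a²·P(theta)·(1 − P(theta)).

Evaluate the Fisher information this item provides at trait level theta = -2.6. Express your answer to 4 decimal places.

0.0701

P = 1/(1+e^{1.0200}) = 0.2650
P(1−P) = 0.2650 × 0.7350 = 0.1948
I = a² × P(1−P) = 0.6² × 0.1948 = 0.07012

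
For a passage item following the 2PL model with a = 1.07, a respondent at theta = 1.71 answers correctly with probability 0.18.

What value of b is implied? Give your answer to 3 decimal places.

3.127

P(theta) = 1 / (1 + exp(−a(theta − b)))
logit(0.18) = ln(0.18/0.82) = -1.5163
b = theta − logit/(a) = 1.71 − (-1.5163)/1.0700 = 3.1271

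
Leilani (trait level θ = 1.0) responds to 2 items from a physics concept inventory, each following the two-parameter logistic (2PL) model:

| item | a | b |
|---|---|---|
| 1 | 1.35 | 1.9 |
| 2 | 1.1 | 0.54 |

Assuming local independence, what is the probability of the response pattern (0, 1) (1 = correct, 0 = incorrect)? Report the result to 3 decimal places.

0.481

P(θ) = 1 / (1 + exp(−a(θ − b)))
P_1 = 1/(1+e^{1.2150}) = 0.2288
P_2 = 1/(1+e^{-0.5060}) = 0.6239
L = (1−P_1) × P_2 = 0.7712 × 0.6239 = 0.48112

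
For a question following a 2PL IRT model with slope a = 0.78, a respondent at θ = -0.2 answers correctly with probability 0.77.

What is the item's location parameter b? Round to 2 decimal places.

P(θ) = 1 / (1 + exp(−a(θ − b)))
logit(0.77) = ln(0.77/0.23) = 1.2083
b = θ − logit/(a) = -0.2 − 1.2083/0.7800 = -1.7491

-1.75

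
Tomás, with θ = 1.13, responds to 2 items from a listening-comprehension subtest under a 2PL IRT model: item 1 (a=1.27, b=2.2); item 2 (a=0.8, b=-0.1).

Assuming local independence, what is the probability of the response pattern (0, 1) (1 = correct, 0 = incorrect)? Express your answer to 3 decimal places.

0.579

P(θ) = 1 / (1 + exp(−a(θ − b)))
P_1 = 1/(1+e^{1.3589}) = 0.2044
P_2 = 1/(1+e^{-0.9840}) = 0.7279
L = (1−P_1) × P_2 = 0.7956 × 0.7279 = 0.57910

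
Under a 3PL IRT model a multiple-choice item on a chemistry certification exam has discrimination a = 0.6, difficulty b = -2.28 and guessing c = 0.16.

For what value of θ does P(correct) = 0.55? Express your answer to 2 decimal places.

P(θ) = c + (1 − c) · 1 / (1 + exp(−a(θ − b)))
Remove guessing floor: (0.55 − 0.16)/(1 − 0.16) = 0.4643
logit = ln(0.4643/0.5357) = -0.1431
θ = b + logit/(a) = -2.28 + (-0.1431)/0.6000 = -2.5185

-2.52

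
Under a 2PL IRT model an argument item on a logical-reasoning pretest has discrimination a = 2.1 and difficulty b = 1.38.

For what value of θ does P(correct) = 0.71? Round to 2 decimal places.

1.81

P(θ) = 1 / (1 + exp(−a(θ − b)))
logit = ln(0.7100/0.2900) = 0.8954
θ = b + logit/(a) = 1.38 + 0.8954/2.1000 = 1.8064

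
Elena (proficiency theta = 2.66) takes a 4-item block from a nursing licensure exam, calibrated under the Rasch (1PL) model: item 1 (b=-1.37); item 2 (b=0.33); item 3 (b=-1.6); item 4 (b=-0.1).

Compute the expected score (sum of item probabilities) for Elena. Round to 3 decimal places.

3.820

P(theta) = 1 / (1 + exp(−(theta − b)))
P_1 = 1/(1+e^{-4.0300}) = 0.9825
P_2 = 1/(1+e^{-2.3300}) = 0.9113
P_3 = 1/(1+e^{-4.2600}) = 0.9861
P_4 = 1/(1+e^{-2.7600}) = 0.9405
E[score] = 0.9825 + 0.9113 + 0.9861 + 0.9405 = 3.8204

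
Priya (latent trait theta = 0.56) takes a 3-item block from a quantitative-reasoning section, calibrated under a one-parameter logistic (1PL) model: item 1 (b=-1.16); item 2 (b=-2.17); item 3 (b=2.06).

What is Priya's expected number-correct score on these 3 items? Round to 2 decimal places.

1.97

P(theta) = 1 / (1 + exp(−(theta − b)))
P_1 = 1/(1+e^{-1.7200}) = 0.8481
P_2 = 1/(1+e^{-2.7300}) = 0.9388
P_3 = 1/(1+e^{1.5000}) = 0.1824
E[score] = 0.8481 + 0.9388 + 0.1824 = 1.9693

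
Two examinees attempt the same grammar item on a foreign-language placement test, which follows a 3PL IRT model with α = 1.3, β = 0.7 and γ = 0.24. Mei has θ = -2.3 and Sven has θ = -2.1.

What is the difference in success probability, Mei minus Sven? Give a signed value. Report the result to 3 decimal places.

-0.004

P(θ) = γ + (1 − γ) · 1 / (1 + exp(−α(θ − β)))
P(Mei) = 0.2551  [exponent -3.9000]
P(Sven) = 0.2594  [exponent -3.6400]
Difference = 0.2551 − 0.2594 = -0.0044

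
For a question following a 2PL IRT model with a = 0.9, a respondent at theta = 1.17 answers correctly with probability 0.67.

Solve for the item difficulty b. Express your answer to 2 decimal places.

P(theta) = 1 / (1 + exp(−a(theta − b)))
logit(0.67) = ln(0.67/0.33) = 0.7082
b = theta − logit/(a) = 1.17 − 0.7082/0.9000 = 0.3831

0.38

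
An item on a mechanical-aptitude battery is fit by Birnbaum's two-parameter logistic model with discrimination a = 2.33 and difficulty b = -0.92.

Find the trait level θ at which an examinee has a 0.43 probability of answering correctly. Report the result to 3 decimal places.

P(θ) = 1 / (1 + exp(−a(θ − b)))
logit = ln(0.4300/0.5700) = -0.2819
θ = b + logit/(a) = -0.92 + (-0.2819)/2.3300 = -1.0410

-1.041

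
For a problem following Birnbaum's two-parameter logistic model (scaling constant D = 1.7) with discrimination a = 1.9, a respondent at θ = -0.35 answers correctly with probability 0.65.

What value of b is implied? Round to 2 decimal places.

P(θ) = 1 / (1 + exp(−D·a(θ − b)))
logit(0.65) = ln(0.65/0.35) = 0.6190
b = θ − logit/(1.7·a) = -0.35 − 0.6190/3.2300 = -0.5417

-0.54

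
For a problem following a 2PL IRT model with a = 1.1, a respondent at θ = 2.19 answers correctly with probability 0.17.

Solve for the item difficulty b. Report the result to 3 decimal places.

P(θ) = 1 / (1 + exp(−a(θ − b)))
logit(0.17) = ln(0.17/0.83) = -1.5856
b = θ − logit/(a) = 2.19 − (-1.5856)/1.1000 = 3.6315

3.631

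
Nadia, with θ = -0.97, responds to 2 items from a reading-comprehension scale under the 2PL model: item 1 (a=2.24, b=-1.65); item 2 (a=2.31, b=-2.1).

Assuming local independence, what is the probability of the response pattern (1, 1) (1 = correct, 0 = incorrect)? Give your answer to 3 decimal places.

0.765

P(θ) = 1 / (1 + exp(−a(θ − b)))
P_1 = 1/(1+e^{-1.5232}) = 0.8210
P_2 = 1/(1+e^{-2.6103}) = 0.9315
L = P_1 × P_2 = 0.8210 × 0.9315 = 0.76479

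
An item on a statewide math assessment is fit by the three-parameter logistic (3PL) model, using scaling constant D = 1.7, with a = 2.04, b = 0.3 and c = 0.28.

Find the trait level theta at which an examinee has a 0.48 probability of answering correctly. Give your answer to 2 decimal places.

P(theta) = c + (1 − c) · 1 / (1 + exp(−D·a(theta − b)))
Remove guessing floor: (0.48 − 0.28)/(1 − 0.28) = 0.2778
logit = ln(0.2778/0.7222) = -0.9555
theta = b + logit/(1.7·a) = 0.3 + (-0.9555)/3.4680 = 0.0245

0.02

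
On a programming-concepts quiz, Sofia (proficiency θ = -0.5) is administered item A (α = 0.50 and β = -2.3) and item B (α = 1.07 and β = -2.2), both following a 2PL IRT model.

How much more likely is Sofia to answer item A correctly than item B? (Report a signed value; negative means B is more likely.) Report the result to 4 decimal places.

P(θ) = 1 / (1 + exp(−α(θ − β)))
P_A = 0.7109
P_B = 0.8604
P_A − P_B = -0.1495

-0.1495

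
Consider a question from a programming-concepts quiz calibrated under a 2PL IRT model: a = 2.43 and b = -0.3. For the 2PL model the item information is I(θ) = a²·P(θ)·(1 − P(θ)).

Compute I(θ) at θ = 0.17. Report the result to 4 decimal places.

1.0830

P = 1/(1+e^{-1.1421}) = 0.7581
P(1−P) = 0.7581 × 0.2419 = 0.1834
I = a² × P(1−P) = 2.43² × 0.1834 = 1.08297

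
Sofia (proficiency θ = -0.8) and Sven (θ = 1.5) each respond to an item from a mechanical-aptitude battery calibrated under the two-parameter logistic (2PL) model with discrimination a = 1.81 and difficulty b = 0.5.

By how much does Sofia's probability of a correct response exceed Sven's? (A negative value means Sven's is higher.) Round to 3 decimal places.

P(θ) = 1 / (1 + exp(−a(θ − b)))
P(Sofia) = 0.0868  [exponent -2.3530]
P(Sven) = 0.8594  [exponent 1.8100]
Difference = 0.0868 − 0.8594 = -0.7725

-0.773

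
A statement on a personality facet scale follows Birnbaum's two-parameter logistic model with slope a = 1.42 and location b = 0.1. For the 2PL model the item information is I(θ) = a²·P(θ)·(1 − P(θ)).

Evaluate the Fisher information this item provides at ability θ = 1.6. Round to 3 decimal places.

0.191

P = 1/(1+e^{-2.1300}) = 0.8938
P(1−P) = 0.8938 × 0.1062 = 0.0949
I = a² × P(1−P) = 1.42² × 0.0949 = 0.19142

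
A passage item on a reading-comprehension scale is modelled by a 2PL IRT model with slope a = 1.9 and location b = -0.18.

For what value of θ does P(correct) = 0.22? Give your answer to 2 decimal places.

P(θ) = 1 / (1 + exp(−a(θ − b)))
logit = ln(0.2200/0.7800) = -1.2657
θ = b + logit/(a) = -0.18 + (-1.2657)/1.9000 = -0.8461

-0.85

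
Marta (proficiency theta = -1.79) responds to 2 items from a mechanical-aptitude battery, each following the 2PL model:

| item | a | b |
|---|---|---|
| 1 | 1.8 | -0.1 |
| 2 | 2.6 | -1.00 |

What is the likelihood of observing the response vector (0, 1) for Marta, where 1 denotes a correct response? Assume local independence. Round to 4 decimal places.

0.1085

P(theta) = 1 / (1 + exp(−a(theta − b)))
P_1 = 1/(1+e^{3.0420}) = 0.0456
P_2 = 1/(1+e^{2.0540}) = 0.1136
L = (1−P_1) × P_2 = 0.9544 × 0.1136 = 0.10847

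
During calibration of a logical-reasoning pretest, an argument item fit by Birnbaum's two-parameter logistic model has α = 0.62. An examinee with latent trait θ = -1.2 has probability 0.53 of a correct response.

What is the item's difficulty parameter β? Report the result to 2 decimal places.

P(θ) = 1 / (1 + exp(−α(θ − β)))
logit(0.53) = ln(0.53/0.47) = 0.1201
β = θ − logit/(α) = -1.2 − 0.1201/0.6200 = -1.3938

-1.39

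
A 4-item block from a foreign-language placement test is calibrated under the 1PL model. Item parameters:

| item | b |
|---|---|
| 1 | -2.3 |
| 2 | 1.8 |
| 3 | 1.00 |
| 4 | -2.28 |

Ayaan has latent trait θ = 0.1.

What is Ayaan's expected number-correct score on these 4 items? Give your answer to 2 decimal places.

2.28

P(θ) = 1 / (1 + exp(−(θ − b)))
P_1 = 1/(1+e^{-2.4000}) = 0.9168
P_2 = 1/(1+e^{1.7000}) = 0.1545
P_3 = 1/(1+e^{0.9000}) = 0.2891
P_4 = 1/(1+e^{-2.3800}) = 0.9153
E[score] = 0.9168 + 0.1545 + 0.2891 + 0.9153 = 2.2756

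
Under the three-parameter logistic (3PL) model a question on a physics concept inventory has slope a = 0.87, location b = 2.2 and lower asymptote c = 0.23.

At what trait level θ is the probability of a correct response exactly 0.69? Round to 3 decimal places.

2.654

P(θ) = c + (1 − c) · 1 / (1 + exp(−a(θ − b)))
Remove guessing floor: (0.69 − 0.23)/(1 − 0.23) = 0.5974
logit = ln(0.5974/0.4026) = 0.3947
θ = b + logit/(a) = 2.2 + 0.3947/0.8700 = 2.6536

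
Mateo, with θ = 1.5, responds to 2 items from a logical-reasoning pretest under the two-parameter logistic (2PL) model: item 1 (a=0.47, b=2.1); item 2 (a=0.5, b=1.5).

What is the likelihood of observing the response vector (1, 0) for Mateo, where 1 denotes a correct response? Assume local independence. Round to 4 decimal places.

0.2150

P(θ) = 1 / (1 + exp(−a(θ − b)))
P_1 = 1/(1+e^{0.2820}) = 0.4300
P_2 = 1/(1+e^{0.0000}) = 0.5000
L = P_1 × (1−P_2) = 0.4300 × 0.5000 = 0.21498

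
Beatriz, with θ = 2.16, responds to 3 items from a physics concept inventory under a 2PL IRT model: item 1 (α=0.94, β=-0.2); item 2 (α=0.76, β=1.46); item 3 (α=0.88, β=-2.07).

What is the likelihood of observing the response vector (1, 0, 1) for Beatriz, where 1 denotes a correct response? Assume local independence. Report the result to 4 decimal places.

0.3259

P(θ) = 1 / (1 + exp(−α(θ − β)))
P_1 = 1/(1+e^{-2.2184}) = 0.9019
P_2 = 1/(1+e^{-0.5320}) = 0.6299
P_3 = 1/(1+e^{-3.7224}) = 0.9764
L = P_1 × (1−P_2) × P_3 = 0.9019 × 0.3701 × 0.9764 = 0.32587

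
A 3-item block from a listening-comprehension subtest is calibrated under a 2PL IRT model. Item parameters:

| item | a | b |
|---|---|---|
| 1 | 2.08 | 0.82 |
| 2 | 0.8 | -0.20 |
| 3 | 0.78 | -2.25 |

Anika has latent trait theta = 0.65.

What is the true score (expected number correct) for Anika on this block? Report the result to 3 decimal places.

1.982

P(theta) = 1 / (1 + exp(−a(theta − b)))
P_1 = 1/(1+e^{0.3536}) = 0.4125
P_2 = 1/(1+e^{-0.6800}) = 0.6637
P_3 = 1/(1+e^{-2.2620}) = 0.9057
E[score] = 0.4125 + 0.6637 + 0.9057 = 1.9819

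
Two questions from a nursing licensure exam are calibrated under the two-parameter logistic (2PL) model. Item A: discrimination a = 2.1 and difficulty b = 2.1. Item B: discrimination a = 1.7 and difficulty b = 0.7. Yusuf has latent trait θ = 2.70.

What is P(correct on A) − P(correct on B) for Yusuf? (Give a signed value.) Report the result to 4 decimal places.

P(θ) = 1 / (1 + exp(−a(θ − b)))
P_A = 0.7790
P_B = 0.9677
P_A − P_B = -0.1887

-0.1887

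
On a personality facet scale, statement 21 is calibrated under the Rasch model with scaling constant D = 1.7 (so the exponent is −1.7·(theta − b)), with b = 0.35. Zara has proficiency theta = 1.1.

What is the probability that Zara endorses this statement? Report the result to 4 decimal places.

P(theta) = 1 / (1 + exp(−D·(theta − b)))
Exponent: 1.7 × (1.1 − 0.35) = 1.2750
1/(1 + e^{-1.2750}) = 0.7816
P = 0.7816

0.7816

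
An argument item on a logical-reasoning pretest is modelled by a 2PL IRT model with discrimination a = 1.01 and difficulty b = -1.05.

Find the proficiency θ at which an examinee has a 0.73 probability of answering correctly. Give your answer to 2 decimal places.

-0.07

P(θ) = 1 / (1 + exp(−a(θ − b)))
logit = ln(0.7300/0.2700) = 0.9946
θ = b + logit/(a) = -1.05 + 0.9946/1.0100 = -0.0652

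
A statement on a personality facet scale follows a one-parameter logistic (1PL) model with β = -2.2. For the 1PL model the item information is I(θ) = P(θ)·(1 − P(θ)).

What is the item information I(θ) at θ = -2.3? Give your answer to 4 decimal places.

0.2494

P = 1/(1+e^{0.1000}) = 0.4750
P(1−P) = 0.4750 × 0.5250 = 0.2494
I = P(1−P) = 0.24938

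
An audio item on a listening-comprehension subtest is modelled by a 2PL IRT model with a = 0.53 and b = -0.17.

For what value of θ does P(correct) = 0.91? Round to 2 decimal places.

4.20

P(θ) = 1 / (1 + exp(−a(θ − b)))
logit = ln(0.9100/0.0900) = 2.3136
θ = b + logit/(a) = -0.17 + 2.3136/0.5300 = 4.1953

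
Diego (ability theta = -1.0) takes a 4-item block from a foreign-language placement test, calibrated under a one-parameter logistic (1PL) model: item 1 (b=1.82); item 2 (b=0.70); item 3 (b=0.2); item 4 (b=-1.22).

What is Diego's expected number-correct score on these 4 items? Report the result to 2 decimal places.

P(theta) = 1 / (1 + exp(−(theta − b)))
P_1 = 1/(1+e^{2.8200}) = 0.0563
P_2 = 1/(1+e^{1.7000}) = 0.1545
P_3 = 1/(1+e^{1.2000}) = 0.2315
P_4 = 1/(1+e^{-0.2200}) = 0.5548
E[score] = 0.0563 + 0.1545 + 0.2315 + 0.5548 = 0.9970

1.00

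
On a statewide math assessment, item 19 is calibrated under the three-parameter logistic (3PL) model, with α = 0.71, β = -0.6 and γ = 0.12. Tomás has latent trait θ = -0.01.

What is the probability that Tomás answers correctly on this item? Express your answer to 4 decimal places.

P(θ) = γ + (1 − γ) · 1 / (1 + exp(−α(θ − β)))
Exponent: 0.71 × (-0.01 − (-0.6)) = 0.4189
1/(1 + e^{-0.4189}) = 0.6032
P = 0.12 + 0.88 × 0.6032 = 0.6508

0.6508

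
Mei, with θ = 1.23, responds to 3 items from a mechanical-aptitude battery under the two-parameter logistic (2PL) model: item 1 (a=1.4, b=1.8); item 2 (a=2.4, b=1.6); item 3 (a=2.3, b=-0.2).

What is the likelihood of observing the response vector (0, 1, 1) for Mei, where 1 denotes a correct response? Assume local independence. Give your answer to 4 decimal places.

0.1938

P(θ) = 1 / (1 + exp(−a(θ − b)))
P_1 = 1/(1+e^{0.7980}) = 0.3105
P_2 = 1/(1+e^{0.8880}) = 0.2915
P_3 = 1/(1+e^{-3.2890}) = 0.9640
L = (1−P_1) × P_2 × P_3 = 0.6895 × 0.2915 × 0.9640 = 0.19379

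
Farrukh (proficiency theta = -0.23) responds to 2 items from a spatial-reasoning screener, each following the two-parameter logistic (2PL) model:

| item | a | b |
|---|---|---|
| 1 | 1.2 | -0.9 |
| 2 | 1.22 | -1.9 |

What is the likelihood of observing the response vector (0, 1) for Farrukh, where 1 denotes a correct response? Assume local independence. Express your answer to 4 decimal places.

0.2735

P(theta) = 1 / (1 + exp(−a(theta − b)))
P_1 = 1/(1+e^{-0.8040}) = 0.6908
P_2 = 1/(1+e^{-2.0374}) = 0.8847
L = (1−P_1) × P_2 = 0.3092 × 0.8847 = 0.27351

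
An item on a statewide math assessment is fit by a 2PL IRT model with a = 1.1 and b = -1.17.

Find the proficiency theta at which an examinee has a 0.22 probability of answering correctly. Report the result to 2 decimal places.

-2.32

P(theta) = 1 / (1 + exp(−a(theta − b)))
logit = ln(0.2200/0.7800) = -1.2657
theta = b + logit/(a) = -1.17 + (-1.2657)/1.1000 = -2.3206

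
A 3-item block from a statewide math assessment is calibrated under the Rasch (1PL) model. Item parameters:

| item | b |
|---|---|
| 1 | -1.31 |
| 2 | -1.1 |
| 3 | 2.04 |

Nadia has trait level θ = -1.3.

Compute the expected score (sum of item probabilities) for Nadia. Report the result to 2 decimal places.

P(θ) = 1 / (1 + exp(−(θ − b)))
P_1 = 1/(1+e^{-0.0100}) = 0.5025
P_2 = 1/(1+e^{0.2000}) = 0.4502
P_3 = 1/(1+e^{3.3400}) = 0.0342
E[score] = 0.5025 + 0.4502 + 0.0342 = 0.9869

0.99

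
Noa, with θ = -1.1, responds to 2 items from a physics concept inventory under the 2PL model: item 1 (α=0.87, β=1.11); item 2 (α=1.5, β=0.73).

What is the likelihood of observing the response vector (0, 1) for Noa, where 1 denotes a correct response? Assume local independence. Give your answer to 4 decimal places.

0.0527

P(θ) = 1 / (1 + exp(−α(θ − β)))
P_1 = 1/(1+e^{1.9227}) = 0.1276
P_2 = 1/(1+e^{2.7450}) = 0.0604
L = (1−P_1) × P_2 = 0.8724 × 0.0604 = 0.05267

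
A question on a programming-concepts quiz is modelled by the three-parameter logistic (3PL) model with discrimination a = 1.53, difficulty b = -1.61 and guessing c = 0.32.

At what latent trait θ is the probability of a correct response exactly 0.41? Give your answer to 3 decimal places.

-2.839

P(θ) = c + (1 − c) · 1 / (1 + exp(−a(θ − b)))
Remove guessing floor: (0.41 − 0.32)/(1 − 0.32) = 0.1324
logit = ln(0.1324/0.8676) = -1.8803
θ = b + logit/(a) = -1.61 + (-1.8803)/1.5300 = -2.8390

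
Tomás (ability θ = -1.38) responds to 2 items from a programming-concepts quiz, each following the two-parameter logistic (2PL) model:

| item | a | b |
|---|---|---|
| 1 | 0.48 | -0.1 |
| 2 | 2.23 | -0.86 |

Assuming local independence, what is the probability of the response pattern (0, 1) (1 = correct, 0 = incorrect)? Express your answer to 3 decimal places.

P(θ) = 1 / (1 + exp(−a(θ − b)))
P_1 = 1/(1+e^{0.6144}) = 0.3511
P_2 = 1/(1+e^{1.1596}) = 0.2387
L = (1−P_1) × P_2 = 0.6489 × 0.2387 = 0.15493

0.155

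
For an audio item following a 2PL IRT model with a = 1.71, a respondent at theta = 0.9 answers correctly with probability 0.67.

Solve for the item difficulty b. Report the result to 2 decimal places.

P(theta) = 1 / (1 + exp(−a(theta − b)))
logit(0.67) = ln(0.67/0.33) = 0.7082
b = theta − logit/(a) = 0.9 − 0.7082/1.7100 = 0.4859

0.49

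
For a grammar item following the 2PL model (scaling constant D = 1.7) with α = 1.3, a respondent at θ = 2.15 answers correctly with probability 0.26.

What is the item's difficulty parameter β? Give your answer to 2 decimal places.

2.62

P(θ) = 1 / (1 + exp(−D·α(θ − β)))
logit(0.26) = ln(0.26/0.74) = -1.0460
β = θ − logit/(1.7·α) = 2.15 − (-1.0460)/2.2100 = 2.6233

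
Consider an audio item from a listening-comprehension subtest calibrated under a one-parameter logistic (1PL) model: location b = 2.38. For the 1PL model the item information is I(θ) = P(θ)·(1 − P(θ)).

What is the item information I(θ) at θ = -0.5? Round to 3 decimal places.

P = 1/(1+e^{2.8800}) = 0.0532
P(1−P) = 0.0532 × 0.9468 = 0.0503
I = P(1−P) = 0.05033

0.050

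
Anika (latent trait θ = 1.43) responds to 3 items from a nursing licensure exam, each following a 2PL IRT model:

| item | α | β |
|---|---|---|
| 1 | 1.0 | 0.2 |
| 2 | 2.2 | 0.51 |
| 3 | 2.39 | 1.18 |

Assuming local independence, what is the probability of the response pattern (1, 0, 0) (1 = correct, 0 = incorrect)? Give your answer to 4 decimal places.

0.0321

P(θ) = 1 / (1 + exp(−α(θ − β)))
P_1 = 1/(1+e^{-1.2300}) = 0.7738
P_2 = 1/(1+e^{-2.0240}) = 0.8833
P_3 = 1/(1+e^{-0.5975}) = 0.6451
L = P_1 × (1−P_2) × (1−P_3) = 0.7738 × 0.1167 × 0.3549 = 0.03205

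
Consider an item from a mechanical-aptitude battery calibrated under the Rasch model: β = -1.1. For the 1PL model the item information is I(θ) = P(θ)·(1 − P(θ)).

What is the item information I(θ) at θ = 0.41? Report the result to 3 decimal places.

P = 1/(1+e^{-1.5100}) = 0.8191
P(1−P) = 0.8191 × 0.1809 = 0.1482
I = P(1−P) = 0.14820

0.148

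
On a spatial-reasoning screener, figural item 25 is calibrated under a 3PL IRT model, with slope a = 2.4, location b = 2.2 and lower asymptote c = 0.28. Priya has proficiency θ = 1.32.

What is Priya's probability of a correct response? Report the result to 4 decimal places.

P(θ) = c + (1 − c) · 1 / (1 + exp(−a(θ − b)))
Exponent: 2.4 × (1.32 − 2.2) = -2.1120
1/(1 + e^{2.1120}) = 0.1079
P = 0.28 + 0.72 × 0.1079 = 0.3577

0.3577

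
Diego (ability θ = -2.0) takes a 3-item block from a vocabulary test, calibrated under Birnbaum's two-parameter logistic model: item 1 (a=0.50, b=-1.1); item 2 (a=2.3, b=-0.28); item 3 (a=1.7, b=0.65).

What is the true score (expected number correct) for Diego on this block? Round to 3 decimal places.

P(θ) = 1 / (1 + exp(−a(θ − b)))
P_1 = 1/(1+e^{0.4500}) = 0.3894
P_2 = 1/(1+e^{3.9560}) = 0.0188
P_3 = 1/(1+e^{4.5050}) = 0.0109
E[score] = 0.3894 + 0.0188 + 0.0109 = 0.4191

0.419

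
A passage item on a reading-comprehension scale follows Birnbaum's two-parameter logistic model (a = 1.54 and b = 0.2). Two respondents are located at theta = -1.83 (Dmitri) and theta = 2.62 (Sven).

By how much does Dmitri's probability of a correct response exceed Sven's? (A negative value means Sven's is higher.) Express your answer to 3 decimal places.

P(theta) = 1 / (1 + exp(−a(theta − b)))
P(Dmitri) = 0.0420  [exponent -3.1262]
P(Sven) = 0.9765  [exponent 3.7268]
Difference = 0.0420 − 0.9765 = -0.9345

-0.934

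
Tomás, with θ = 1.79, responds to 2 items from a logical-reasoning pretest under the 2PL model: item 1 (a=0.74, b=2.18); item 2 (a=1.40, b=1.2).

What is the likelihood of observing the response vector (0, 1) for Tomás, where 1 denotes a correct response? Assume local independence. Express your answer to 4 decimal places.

P(θ) = 1 / (1 + exp(−a(θ − b)))
P_1 = 1/(1+e^{0.2886}) = 0.4283
P_2 = 1/(1+e^{-0.8260}) = 0.6955
L = (1−P_1) × P_2 = 0.5717 × 0.6955 = 0.39759

0.3976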